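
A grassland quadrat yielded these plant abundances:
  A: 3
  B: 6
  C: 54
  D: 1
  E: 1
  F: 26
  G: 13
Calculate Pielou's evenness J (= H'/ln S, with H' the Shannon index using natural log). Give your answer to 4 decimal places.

Total N = 3+6+54+1+1+26+13 = 104, so the proportions are 0.028846, 0.057692, 0.519231, 0.009615, 0.009615, 0.25, 0.125 (working shown to 6 dp, full precision carried).
H' = −Σ pᵢ ln pᵢ = −((-0.102282) + (-0.164575) + (-0.340307) + (-0.044658) + (-0.044658) + (-0.346574) + (-0.259930)) = 1.302983.
With S = 7 species, ln S = 1.945910, so J = 1.302983/1.945910 = 0.669601, i.e. 0.6696 to 4 decimal places.

0.6696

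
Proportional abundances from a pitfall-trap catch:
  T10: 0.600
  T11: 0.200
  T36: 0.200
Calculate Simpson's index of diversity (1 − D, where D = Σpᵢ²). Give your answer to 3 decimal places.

0.560

D = 0.6² + 0.2² + 0.2² = 0.36000 + 0.04000 + 0.04000 = 0.44000 (working shown to 5 dp, full precision carried).
So 1 − D = 0.56000, i.e. 0.560 to 3 decimal places.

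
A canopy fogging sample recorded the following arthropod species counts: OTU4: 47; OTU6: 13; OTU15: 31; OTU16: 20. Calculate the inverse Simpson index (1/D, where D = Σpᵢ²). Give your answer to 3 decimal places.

3.295

Total N = 47+13+31+20 = 111, so the proportions are 0.4234234, 0.1171171, 0.2792793, 0.1801802 (working shown to 7 dp, full precision carried).
D = 0.4234234² + 0.1171171² + 0.2792793² + 0.1801802² = 0.1792874 + 0.0137164 + 0.0779969 + 0.0324649 = 0.3034656.
So 1/D = 3.29527, i.e. 3.295 to 3 decimal places.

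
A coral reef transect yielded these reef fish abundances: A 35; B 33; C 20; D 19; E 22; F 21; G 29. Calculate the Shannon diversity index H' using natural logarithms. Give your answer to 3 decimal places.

Total N = 35+33+20+19+22+21+29 = 179, so the proportions are 0.19553, 0.18436, 0.11173, 0.10615, 0.12291, 0.11732, 0.16201 (working shown to 5 dp, full precision carried).
Each pᵢ ln pᵢ term: 0.19553×(-1.63204)=-0.31911, 0.18436×(-1.69088)=-0.31173, 0.11173×(-2.19165)=-0.24488, 0.10615×(-2.24295)=-0.23808, 0.12291×(-2.09634)=-0.25765, 0.11732×(-2.14286)=-0.25140, 0.16201×(-1.82009)=-0.29487.
Sum = -1.91772, so H' = 1.918.

1.918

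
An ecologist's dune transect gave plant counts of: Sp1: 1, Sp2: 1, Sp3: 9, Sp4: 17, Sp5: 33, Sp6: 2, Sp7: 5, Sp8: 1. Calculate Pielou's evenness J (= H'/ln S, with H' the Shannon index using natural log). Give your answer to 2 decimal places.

0.69

Total N = 1+1+9+17+33+2+5+1 = 69, so the proportions are 0.0145, 0.0145, 0.1304, 0.2464, 0.4783, 0.029, 0.0725, 0.0145 (working shown to 4 dp, full precision carried).
H' = −Σ pᵢ ln pᵢ = −((-0.0614) + (-0.0614) + (-0.2657) + (-0.3451) + (-0.3528) + (-0.1026) + (-0.1902) + (-0.0614)) = 1.4405.
With S = 8 species, ln S = 2.0794, so J = 1.4405/2.0794 = 0.6927, i.e. 0.69 to 2 decimal places.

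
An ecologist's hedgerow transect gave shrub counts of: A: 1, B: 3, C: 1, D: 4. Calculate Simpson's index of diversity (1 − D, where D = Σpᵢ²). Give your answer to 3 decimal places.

0.667

Total N = 1+3+1+4 = 9, so the proportions are 0.11111, 0.33333, 0.11111, 0.44444 (working shown to 5 dp, full precision carried).
D = 0.11111² + 0.33333² + 0.11111² + 0.44444² = 0.01235 + 0.11111 + 0.01235 + 0.19753 = 0.33333.
So 1 − D = 0.66667, i.e. 0.667 to 3 decimal places.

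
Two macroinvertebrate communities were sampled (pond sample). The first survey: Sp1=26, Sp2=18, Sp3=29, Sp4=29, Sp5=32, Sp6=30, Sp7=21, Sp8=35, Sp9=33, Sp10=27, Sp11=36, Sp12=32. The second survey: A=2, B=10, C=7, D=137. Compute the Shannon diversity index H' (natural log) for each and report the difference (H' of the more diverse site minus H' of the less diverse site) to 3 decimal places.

1.983

The first survey: N=348, proportions 0.07471, 0.05172, 0.08333, 0.08333, 0.09195, 0.08621, 0.06034, 0.10057, 0.09483, 0.07759, 0.10345, 0.09195, giving H' = 2.46820 (working shown to 5 dp, full precision carried).
The second survey: N=156, proportions 0.01282, 0.0641, 0.04487, 0.87821, giving H' = 0.48530.
Difference = |2.46820 − 0.48530| = 1.98290, i.e. 1.983 to 3 decimal places.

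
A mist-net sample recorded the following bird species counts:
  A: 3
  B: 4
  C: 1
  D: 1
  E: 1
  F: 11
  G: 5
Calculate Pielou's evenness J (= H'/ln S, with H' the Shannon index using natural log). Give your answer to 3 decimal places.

Total N = 3+4+1+1+1+11+5 = 26, so the proportions are 0.11538, 0.15385, 0.03846, 0.03846, 0.03846, 0.42308, 0.19231 (working shown to 5 dp, full precision carried).
H' = −Σ pᵢ ln pᵢ = −((-0.24917) + (-0.28797) + (-0.12531) + (-0.12531) + (-0.12531) + (-0.36393) + (-0.31705)) = 1.59406.
With S = 7 species, ln S = 1.94591, so J = 1.59406/1.94591 = 0.81918, i.e. 0.819 to 3 decimal places.

0.819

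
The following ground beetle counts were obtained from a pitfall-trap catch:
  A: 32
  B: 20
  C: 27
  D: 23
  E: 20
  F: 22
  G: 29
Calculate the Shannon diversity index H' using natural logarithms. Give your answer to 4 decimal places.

1.9308

Total N = 32+20+27+23+20+22+29 = 173, so the proportions are 0.184971, 0.115607, 0.156069, 0.132948, 0.115607, 0.127168, 0.16763 (working shown to 6 dp, full precision carried).
Each pᵢ ln pᵢ term: 0.184971×(-1.687556)=-0.312149, 0.115607×(-2.157559)=-0.249429, 0.156069×(-1.857455)=-0.289892, 0.132948×(-2.017797)=-0.268262, 0.115607×(-2.157559)=-0.249429, 0.127168×(-2.062249)=-0.262251, 0.16763×(-1.785996)=-0.299387.
Sum = -1.930798, so H' = 1.9308.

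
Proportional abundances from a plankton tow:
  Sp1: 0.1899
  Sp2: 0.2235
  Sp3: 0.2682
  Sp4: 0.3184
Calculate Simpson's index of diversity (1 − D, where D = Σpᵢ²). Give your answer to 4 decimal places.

D = 0.1899² + 0.2235² + 0.2682² + 0.3184² = 0.036062 + 0.049952 + 0.071931 + 0.101379 = 0.259324 (working shown to 6 dp, full precision carried).
So 1 − D = 0.740676, i.e. 0.7407 to 4 decimal places.

0.7407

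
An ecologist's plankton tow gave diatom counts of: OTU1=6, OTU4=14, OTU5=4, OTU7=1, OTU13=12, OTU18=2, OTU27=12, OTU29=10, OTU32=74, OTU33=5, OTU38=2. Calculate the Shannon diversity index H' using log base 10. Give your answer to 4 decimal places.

0.7294

Total N = 6+14+4+1+12+2+12+10+74+5+2 = 142, so the proportions are 0.042254, 0.098592, 0.028169, 0.007042, 0.084507, 0.014085, 0.084507, 0.070423, 0.521127, 0.035211, 0.014085 (working shown to 6 dp, full precision carried).
Each pᵢ log₁₀ pᵢ term: 0.042254×(-1.374137)=-0.058062, 0.098592×(-1.006160)=-0.099199, 0.028169×(-1.550228)=-0.043668, 0.007042×(-2.152288)=-0.015157, 0.084507×(-1.073107)=-0.090685, 0.014085×(-1.851258)=-0.026074, 0.084507×(-1.073107)=-0.090685, 0.070423×(-1.152288)=-0.081147, 0.521127×(-0.283057)=-0.147508, 0.035211×(-1.453318)=-0.051173, 0.014085×(-1.851258)=-0.026074.
Sum = -0.729433, so H' = 0.7294.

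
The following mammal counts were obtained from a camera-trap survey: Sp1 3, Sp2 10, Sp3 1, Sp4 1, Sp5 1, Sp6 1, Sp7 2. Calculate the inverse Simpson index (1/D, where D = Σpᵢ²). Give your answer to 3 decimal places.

3.085

Total N = 3+10+1+1+1+1+2 = 19, so the proportions are 0.157895, 0.526316, 0.052632, 0.052632, 0.052632, 0.052632, 0.105263 (working shown to 6 dp, full precision carried).
D = 0.157895² + 0.526316² + 0.052632² + 0.052632² + 0.052632² + 0.052632² + 0.105263² = 0.024931 + 0.277008 + 0.002770 + 0.002770 + 0.002770 + 0.002770 + 0.011080 = 0.324100.
So 1/D = 3.08547, i.e. 3.085 to 3 decimal places.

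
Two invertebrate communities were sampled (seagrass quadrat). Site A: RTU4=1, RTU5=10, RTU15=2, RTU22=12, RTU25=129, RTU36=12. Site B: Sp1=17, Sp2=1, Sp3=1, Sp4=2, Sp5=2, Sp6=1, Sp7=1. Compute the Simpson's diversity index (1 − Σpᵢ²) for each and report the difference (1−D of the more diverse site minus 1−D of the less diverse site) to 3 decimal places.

0.137

Site A: N=166, proportions 0.00602, 0.06024, 0.01205, 0.07229, 0.77711, 0.07229, giving 1−D = 0.38184 (working shown to 5 dp, full precision carried).
Site B: N=25, proportions 0.68, 0.04, 0.04, 0.08, 0.08, 0.04, 0.04, giving 1−D = 0.51840.
Difference = |0.38184 − 0.51840| = 0.13656, i.e. 0.137 to 3 decimal places.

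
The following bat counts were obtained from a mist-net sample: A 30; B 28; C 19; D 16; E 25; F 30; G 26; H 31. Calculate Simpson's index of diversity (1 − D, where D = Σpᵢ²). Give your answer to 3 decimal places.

0.870

Total N = 30+28+19+16+25+30+26+31 = 205, so the proportions are 0.14634, 0.13659, 0.09268, 0.07805, 0.12195, 0.14634, 0.12683, 0.15122 (working shown to 5 dp, full precision carried).
D = 0.14634² + 0.13659² + 0.09268² + 0.07805² + 0.12195² + 0.14634² + 0.12683² + 0.15122² = 0.02142 + 0.01866 + 0.00859 + 0.00609 + 0.01487 + 0.02142 + 0.01609 + 0.02287 = 0.12999.
So 1 − D = 0.87001, i.e. 0.870 to 3 decimal places.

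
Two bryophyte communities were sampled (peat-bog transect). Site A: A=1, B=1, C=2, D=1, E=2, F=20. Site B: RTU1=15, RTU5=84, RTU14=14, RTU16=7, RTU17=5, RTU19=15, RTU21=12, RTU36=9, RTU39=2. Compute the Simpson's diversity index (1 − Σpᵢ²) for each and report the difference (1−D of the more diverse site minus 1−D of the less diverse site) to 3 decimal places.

Site A: N=27, proportions 0.037037, 0.037037, 0.074074, 0.037037, 0.074074, 0.740741, giving 1−D = 0.436214 (working shown to 6 dp, full precision carried).
Site B: N=163, proportions 0.092025, 0.515337, 0.08589, 0.042945, 0.030675, 0.092025, 0.07362, 0.055215, 0.01227, giving 1−D = 0.698709.
Difference = |0.436214 − 0.698709| = 0.262495, i.e. 0.262 to 3 decimal places.

0.262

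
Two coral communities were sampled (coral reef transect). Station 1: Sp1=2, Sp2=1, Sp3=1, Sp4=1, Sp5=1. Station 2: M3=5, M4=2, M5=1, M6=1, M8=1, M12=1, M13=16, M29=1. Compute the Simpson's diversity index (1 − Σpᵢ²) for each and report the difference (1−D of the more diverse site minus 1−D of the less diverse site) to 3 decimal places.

0.148

Station 1: N=6, proportions 0.33333, 0.16667, 0.16667, 0.16667, 0.16667, giving 1−D = 0.77778 (working shown to 5 dp, full precision carried).
Station 2: N=28, proportions 0.17857, 0.07143, 0.03571, 0.03571, 0.03571, 0.03571, 0.57143, 0.03571, giving 1−D = 0.63010.
Difference = |0.77778 − 0.63010| = 0.14768, i.e. 0.148 to 3 decimal places.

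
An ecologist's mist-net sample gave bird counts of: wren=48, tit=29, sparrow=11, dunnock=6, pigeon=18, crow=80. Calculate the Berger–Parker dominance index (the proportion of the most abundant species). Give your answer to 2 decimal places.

0.42

Total N = 48+29+11+6+18+80 = 192, so the proportions are 0.25, 0.151, 0.0573, 0.0312, 0.0938, 0.4167 (working shown to 4 dp, full precision carried).
The largest proportion is 0.4167, i.e. d = 0.42 to 2 decimal places.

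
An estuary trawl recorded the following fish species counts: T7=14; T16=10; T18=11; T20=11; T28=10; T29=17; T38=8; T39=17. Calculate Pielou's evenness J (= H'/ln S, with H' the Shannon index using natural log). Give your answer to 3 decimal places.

Total N = 14+10+11+11+10+17+8+17 = 98, so the proportions are 0.14286, 0.10204, 0.11224, 0.11224, 0.10204, 0.17347, 0.08163, 0.17347 (working shown to 5 dp, full precision carried).
H' = −Σ pᵢ ln pᵢ = −((-0.27799) + (-0.23290) + (-0.24549) + (-0.24549) + (-0.23290) + (-0.30388) + (-0.20453) + (-0.30388)) = 2.04704.
With S = 8 species, ln S = 2.07944, so J = 2.04704/2.07944 = 0.98442, i.e. 0.984 to 3 decimal places.

0.984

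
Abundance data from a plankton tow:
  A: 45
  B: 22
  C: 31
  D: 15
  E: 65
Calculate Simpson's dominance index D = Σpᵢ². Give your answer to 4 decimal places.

Total N = 45+22+31+15+65 = 178, so the proportions are 0.252809, 0.123596, 0.174157, 0.08427, 0.365169 (working shown to 6 dp, full precision carried).
D = 0.252809² + 0.123596² + 0.174157² + 0.08427² + 0.365169² = 0.063912 + 0.015276 + 0.030331 + 0.007101 + 0.133348 = 0.249968.
To 4 decimal places, D = 0.2500.

0.2500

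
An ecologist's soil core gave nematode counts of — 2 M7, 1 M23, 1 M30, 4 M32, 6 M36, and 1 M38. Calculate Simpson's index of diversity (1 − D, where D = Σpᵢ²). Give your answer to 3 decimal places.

Total N = 2+1+1+4+6+1 = 15, so the proportions are 0.13333, 0.06667, 0.06667, 0.26667, 0.4, 0.06667 (working shown to 5 dp, full precision carried).
D = 0.13333² + 0.06667² + 0.06667² + 0.26667² + 0.4² + 0.06667² = 0.01778 + 0.00444 + 0.00444 + 0.07111 + 0.16000 + 0.00444 = 0.26222.
So 1 − D = 0.73778, i.e. 0.738 to 3 decimal places.

0.738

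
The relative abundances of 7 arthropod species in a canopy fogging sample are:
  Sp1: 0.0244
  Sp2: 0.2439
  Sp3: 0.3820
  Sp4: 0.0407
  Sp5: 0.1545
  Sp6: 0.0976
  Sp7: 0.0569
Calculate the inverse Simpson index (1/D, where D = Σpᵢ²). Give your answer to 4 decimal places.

D = 0.0244² + 0.2439² + 0.382² + 0.0407² + 0.1545² + 0.0976² + 0.0569² = 0.00059536 + 0.05948721 + 0.14592400 + 0.00165649 + 0.02387025 + 0.00952576 + 0.00323761 = 0.24429668 (working shown to 8 dp, full precision carried).
So 1/D = 4.093384, i.e. 4.0934 to 4 decimal places.

4.0934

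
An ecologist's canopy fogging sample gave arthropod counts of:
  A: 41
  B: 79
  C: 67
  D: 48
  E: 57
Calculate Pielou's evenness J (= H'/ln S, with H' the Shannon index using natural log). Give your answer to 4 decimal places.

Total N = 41+79+67+48+57 = 292, so the proportions are 0.140411, 0.270548, 0.229452, 0.164384, 0.195205 (working shown to 6 dp, full precision carried).
H' = −Σ pᵢ ln pᵢ = −((-0.275652) + (-0.353689) + (-0.337767) + (-0.296803) + (-0.318908)) = 1.582820.
With S = 5 species, ln S = 1.609438, so J = 1.582820/1.609438 = 0.983461, i.e. 0.9835 to 4 decimal places.

0.9835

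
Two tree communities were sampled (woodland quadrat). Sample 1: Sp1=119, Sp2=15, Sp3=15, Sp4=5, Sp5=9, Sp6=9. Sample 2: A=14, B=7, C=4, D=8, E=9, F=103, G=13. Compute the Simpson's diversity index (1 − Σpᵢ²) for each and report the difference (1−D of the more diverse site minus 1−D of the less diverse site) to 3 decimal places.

Sample 1: N=172, proportions 0.69186, 0.087209, 0.087209, 0.02907, 0.052326, 0.052326, giving 1−D = 0.499797 (working shown to 6 dp, full precision carried).
Sample 2: N=158, proportions 0.088608, 0.044304, 0.025316, 0.050633, 0.056962, 0.651899, 0.082278, giving 1−D = 0.551995.
Difference = |0.499797 − 0.551995| = 0.052198, i.e. 0.052 to 3 decimal places.

0.052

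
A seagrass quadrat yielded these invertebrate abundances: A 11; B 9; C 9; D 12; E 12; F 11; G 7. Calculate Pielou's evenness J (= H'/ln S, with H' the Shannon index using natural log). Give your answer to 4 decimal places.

0.9922

Total N = 11+9+9+12+12+11+7 = 71, so the proportions are 0.15493, 0.126761, 0.126761, 0.169014, 0.169014, 0.15493, 0.098592 (working shown to 6 dp, full precision carried).
H' = −Σ pᵢ ln pᵢ = −((-0.288910) + (-0.261818) + (-0.261818) + (-0.300469) + (-0.300469) + (-0.288910) + (-0.228414)) = 1.930808.
With S = 7 species, ln S = 1.945910, so J = 1.930808/1.945910 = 0.992239, i.e. 0.9922 to 4 decimal places.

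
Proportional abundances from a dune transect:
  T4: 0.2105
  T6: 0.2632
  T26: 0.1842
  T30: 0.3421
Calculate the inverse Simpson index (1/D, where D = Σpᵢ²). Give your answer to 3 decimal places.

3.780

D = 0.2105² + 0.2632² + 0.1842² + 0.3421² = 0.0443102 + 0.0692742 + 0.0339296 + 0.1170324 = 0.2645465 (working shown to 7 dp, full precision carried).
So 1/D = 3.78005, i.e. 3.780 to 3 decimal places.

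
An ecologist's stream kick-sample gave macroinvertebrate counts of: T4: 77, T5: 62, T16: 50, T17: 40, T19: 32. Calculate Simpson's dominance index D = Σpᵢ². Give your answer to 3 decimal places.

Total N = 77+62+50+40+32 = 261, so the proportions are 0.29502, 0.23755, 0.19157, 0.15326, 0.12261 (working shown to 5 dp, full precision carried).
D = 0.29502² + 0.23755² + 0.19157² + 0.15326² + 0.12261² = 0.08704 + 0.05643 + 0.03670 + 0.02349 + 0.01503 = 0.21868.
To 3 decimal places, D = 0.219.

0.219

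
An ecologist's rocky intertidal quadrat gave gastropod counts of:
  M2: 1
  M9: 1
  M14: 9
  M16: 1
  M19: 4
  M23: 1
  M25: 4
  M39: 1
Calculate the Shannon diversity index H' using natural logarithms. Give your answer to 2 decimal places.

1.69

Total N = 1+1+9+1+4+1+4+1 = 22, so the proportions are 0.0455, 0.0455, 0.4091, 0.0455, 0.1818, 0.0455, 0.1818, 0.0455 (working shown to 4 dp, full precision carried).
Each pᵢ ln pᵢ term: 0.0455×(-3.0910)=-0.1405, 0.0455×(-3.0910)=-0.1405, 0.4091×(-0.8938)=-0.3657, 0.0455×(-3.0910)=-0.1405, 0.1818×(-1.7047)=-0.3100, 0.0455×(-3.0910)=-0.1405, 0.1818×(-1.7047)=-0.3100, 0.0455×(-3.0910)=-0.1405.
Sum = -1.6881, so H' = 1.69.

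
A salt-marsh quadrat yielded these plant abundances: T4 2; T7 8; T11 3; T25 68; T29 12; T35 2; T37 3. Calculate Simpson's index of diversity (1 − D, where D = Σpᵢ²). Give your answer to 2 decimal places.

Total N = 2+8+3+68+12+2+3 = 98, so the proportions are 0.0204, 0.0816, 0.0306, 0.6939, 0.1224, 0.0204, 0.0306 (working shown to 4 dp, full precision carried).
D = 0.0204² + 0.0816² + 0.0306² + 0.6939² + 0.1224² + 0.0204² + 0.0306² = 0.0004 + 0.0067 + 0.0009 + 0.4815 + 0.0150 + 0.0004 + 0.0009 = 0.5058.
So 1 − D = 0.4942, i.e. 0.49 to 2 decimal places.

0.49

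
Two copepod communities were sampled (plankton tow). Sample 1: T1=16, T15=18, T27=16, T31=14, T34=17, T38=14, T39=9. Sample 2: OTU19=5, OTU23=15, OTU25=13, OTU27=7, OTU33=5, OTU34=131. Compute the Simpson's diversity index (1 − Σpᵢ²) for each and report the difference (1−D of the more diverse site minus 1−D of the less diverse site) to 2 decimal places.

Sample 1: N=104, proportions 0.1538, 0.1731, 0.1538, 0.1346, 0.1635, 0.1346, 0.0865, giving 1−D = 0.8523 (working shown to 4 dp, full precision carried).
Sample 2: N=176, proportions 0.0284, 0.0852, 0.0739, 0.0398, 0.0284, 0.7443, giving 1−D = 0.4301.
Difference = |0.8523 − 0.4301| = 0.4222, i.e. 0.42 to 2 decimal places.

0.42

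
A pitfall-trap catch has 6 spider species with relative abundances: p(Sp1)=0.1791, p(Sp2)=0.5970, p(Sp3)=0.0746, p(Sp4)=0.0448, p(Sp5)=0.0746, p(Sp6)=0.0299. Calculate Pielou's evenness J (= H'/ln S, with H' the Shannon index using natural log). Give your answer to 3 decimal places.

0.696

H' = −Σ pᵢ ln pᵢ = −((-0.30802) + (-0.30796) + (-0.19363) + (-0.13913) + (-0.19363) + (-0.10495)) = 1.24731 (working shown to 5 dp, full precision carried).
With S = 6 species, ln S = 1.79176, so J = 1.24731/1.79176 = 0.69614, i.e. 0.696 to 3 decimal places.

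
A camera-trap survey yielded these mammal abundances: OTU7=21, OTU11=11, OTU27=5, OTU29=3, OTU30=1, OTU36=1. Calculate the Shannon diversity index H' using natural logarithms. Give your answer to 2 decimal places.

Total N = 21+11+5+3+1+1 = 42, so the proportions are 0.5, 0.2619, 0.119, 0.0714, 0.0238, 0.0238 (working shown to 4 dp, full precision carried).
Each pᵢ ln pᵢ term: 0.5×(-0.6931)=-0.3466, 0.2619×(-1.3398)=-0.3509, 0.119×(-2.1282)=-0.2534, 0.0714×(-2.6391)=-0.1885, 0.0238×(-3.7377)=-0.0890, 0.0238×(-3.7377)=-0.0890.
Sum = -1.3173, so H' = 1.32.

1.32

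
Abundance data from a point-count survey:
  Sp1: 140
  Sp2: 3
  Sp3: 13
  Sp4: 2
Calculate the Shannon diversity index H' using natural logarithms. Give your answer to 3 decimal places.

Total N = 140+3+13+2 = 158, so the proportions are 0.88608, 0.01899, 0.08228, 0.01266 (working shown to 5 dp, full precision carried).
Each pᵢ ln pᵢ term: 0.88608×(-0.12095)=-0.10717, 0.01899×(-3.96398)=-0.07527, 0.08228×(-2.49765)=-0.20550, 0.01266×(-4.36945)=-0.05531.
Sum = -0.44325, so H' = 0.443.

0.443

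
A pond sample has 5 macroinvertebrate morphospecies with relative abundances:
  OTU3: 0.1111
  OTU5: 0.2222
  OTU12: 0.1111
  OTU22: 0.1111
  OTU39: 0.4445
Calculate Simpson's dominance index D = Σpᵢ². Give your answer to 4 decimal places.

D = 0.1111² + 0.2222² + 0.1111² + 0.1111² + 0.4445² = 0.012343 + 0.049373 + 0.012343 + 0.012343 + 0.197580 = 0.283983 (working shown to 6 dp, full precision carried).
To 4 decimal places, D = 0.2840.

0.2840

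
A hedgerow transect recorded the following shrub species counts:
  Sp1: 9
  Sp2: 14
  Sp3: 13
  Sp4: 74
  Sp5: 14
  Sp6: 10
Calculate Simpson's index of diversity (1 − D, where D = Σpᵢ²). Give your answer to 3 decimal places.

0.654

Total N = 9+14+13+74+14+10 = 134, so the proportions are 0.06716, 0.10448, 0.09701, 0.55224, 0.10448, 0.07463 (working shown to 5 dp, full precision carried).
D = 0.06716² + 0.10448² + 0.09701² + 0.55224² + 0.10448² + 0.07463² = 0.00451 + 0.01092 + 0.00941 + 0.30497 + 0.01092 + 0.00557 = 0.34629.
So 1 − D = 0.65371, i.e. 0.654 to 3 decimal places.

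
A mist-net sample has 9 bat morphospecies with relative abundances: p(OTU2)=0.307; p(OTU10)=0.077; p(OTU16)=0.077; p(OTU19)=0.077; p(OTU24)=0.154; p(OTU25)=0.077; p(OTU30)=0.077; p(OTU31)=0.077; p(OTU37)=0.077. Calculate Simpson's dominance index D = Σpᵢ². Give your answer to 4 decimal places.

0.1595

D = 0.307² + 0.077² + 0.077² + 0.077² + 0.154² + 0.077² + 0.077² + 0.077² + 0.077² = 0.094249 + 0.005929 + 0.005929 + 0.005929 + 0.023716 + 0.005929 + 0.005929 + 0.005929 + 0.005929 = 0.159468 (working shown to 6 dp, full precision carried).
To 4 decimal places, D = 0.1595.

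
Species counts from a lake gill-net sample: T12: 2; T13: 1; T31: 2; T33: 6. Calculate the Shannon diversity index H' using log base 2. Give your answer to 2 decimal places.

Total N = 2+1+2+6 = 11, so the proportions are 0.1818, 0.0909, 0.1818, 0.5455 (working shown to 4 dp, full precision carried).
Each pᵢ log₂ pᵢ term: 0.1818×(-2.4594)=-0.4472, 0.0909×(-3.4594)=-0.3145, 0.1818×(-2.4594)=-0.4472, 0.5455×(-0.8745)=-0.4770.
Sum = -1.6858, so H' = 1.69.

1.69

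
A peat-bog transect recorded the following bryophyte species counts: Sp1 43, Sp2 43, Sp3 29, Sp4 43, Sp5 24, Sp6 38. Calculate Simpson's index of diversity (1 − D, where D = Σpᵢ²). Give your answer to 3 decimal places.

Total N = 43+43+29+43+24+38 = 220, so the proportions are 0.19545, 0.19545, 0.13182, 0.19545, 0.10909, 0.17273 (working shown to 5 dp, full precision carried).
D = 0.19545² + 0.19545² + 0.13182² + 0.19545² + 0.10909² + 0.17273² = 0.03820 + 0.03820 + 0.01738 + 0.03820 + 0.01190 + 0.02983 = 0.17372.
So 1 − D = 0.82628, i.e. 0.826 to 3 decimal places.

0.826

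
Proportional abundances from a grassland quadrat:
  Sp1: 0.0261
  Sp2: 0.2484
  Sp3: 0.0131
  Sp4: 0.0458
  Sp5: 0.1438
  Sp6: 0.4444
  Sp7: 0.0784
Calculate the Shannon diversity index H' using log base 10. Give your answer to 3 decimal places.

0.642

Each pᵢ log₁₀ pᵢ term (working shown to 5 dp, full precision carried): 0.0261×(-1.58336)=-0.04133, 0.2484×(-0.60485)=-0.15024, 0.0131×(-1.88273)=-0.02466, 0.0458×(-1.33913)=-0.06133, 0.1438×(-0.84224)=-0.12111, 0.4444×(-0.35223)=-0.15653, 0.0784×(-1.10568)=-0.08669.
Sum = -0.64190, so H' = 0.642.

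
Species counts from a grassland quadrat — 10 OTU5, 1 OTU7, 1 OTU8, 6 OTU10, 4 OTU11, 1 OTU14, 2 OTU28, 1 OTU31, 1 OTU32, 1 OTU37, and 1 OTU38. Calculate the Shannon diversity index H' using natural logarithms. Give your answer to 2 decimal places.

Total N = 10+1+1+6+4+1+2+1+1+1+1 = 29, so the proportions are 0.3448, 0.0345, 0.0345, 0.2069, 0.1379, 0.0345, 0.069, 0.0345, 0.0345, 0.0345, 0.0345 (working shown to 4 dp, full precision carried).
Each pᵢ ln pᵢ term: 0.3448×(-1.0647)=-0.3671, 0.0345×(-3.3673)=-0.1161, 0.0345×(-3.3673)=-0.1161, 0.2069×(-1.5755)=-0.3260, 0.1379×(-1.9810)=-0.2732, 0.0345×(-3.3673)=-0.1161, 0.069×(-2.6741)=-0.1844, 0.0345×(-3.3673)=-0.1161, 0.0345×(-3.3673)=-0.1161, 0.0345×(-3.3673)=-0.1161, 0.0345×(-3.3673)=-0.1161.
Sum = -1.9636, so H' = 1.96.

1.96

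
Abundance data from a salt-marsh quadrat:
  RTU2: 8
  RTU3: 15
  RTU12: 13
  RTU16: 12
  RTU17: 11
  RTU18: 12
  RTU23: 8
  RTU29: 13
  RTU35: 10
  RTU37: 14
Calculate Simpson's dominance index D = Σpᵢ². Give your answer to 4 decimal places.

0.1037

Total N = 8+15+13+12+11+12+8+13+10+14 = 116, so the proportions are 0.068966, 0.12931, 0.112069, 0.103448, 0.094828, 0.103448, 0.068966, 0.112069, 0.086207, 0.12069 (working shown to 6 dp, full precision carried).
D = 0.068966² + 0.12931² + 0.112069² + 0.103448² + 0.094828² + 0.103448² + 0.068966² + 0.112069² + 0.086207² + 0.12069² = 0.004756 + 0.016721 + 0.012559 + 0.010702 + 0.008992 + 0.010702 + 0.004756 + 0.012559 + 0.007432 + 0.014566 = 0.103746.
To 4 decimal places, D = 0.1037.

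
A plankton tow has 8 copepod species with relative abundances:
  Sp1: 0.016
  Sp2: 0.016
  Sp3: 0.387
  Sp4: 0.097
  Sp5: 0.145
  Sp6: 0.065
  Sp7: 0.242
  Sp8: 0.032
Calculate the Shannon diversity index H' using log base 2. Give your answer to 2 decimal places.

Each pᵢ log₂ pᵢ term (working shown to 4 dp, full precision carried): 0.016×(-5.9658)=-0.0955, 0.016×(-5.9658)=-0.0955, 0.387×(-1.3696)=-0.5300, 0.097×(-3.3659)=-0.3265, 0.145×(-2.7859)=-0.4040, 0.065×(-3.9434)=-0.2563, 0.242×(-2.0469)=-0.4954, 0.032×(-4.9658)=-0.1589.
Sum = -2.3620, so H' = 2.36.

2.36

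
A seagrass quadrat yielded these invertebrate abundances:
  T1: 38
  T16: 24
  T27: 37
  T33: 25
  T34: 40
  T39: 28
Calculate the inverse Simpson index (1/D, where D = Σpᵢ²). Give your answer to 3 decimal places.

5.762

Total N = 38+24+37+25+40+28 = 192, so the proportions are 0.1979167, 0.125, 0.1927083, 0.1302083, 0.2083333, 0.1458333 (working shown to 7 dp, full precision carried).
D = 0.1979167² + 0.125² + 0.1927083² + 0.1302083² + 0.2083333² + 0.1458333² = 0.0391710 + 0.0156250 + 0.0371365 + 0.0169542 + 0.0434028 + 0.0212674 = 0.1735569.
So 1/D = 5.76180, i.e. 5.762 to 3 decimal places.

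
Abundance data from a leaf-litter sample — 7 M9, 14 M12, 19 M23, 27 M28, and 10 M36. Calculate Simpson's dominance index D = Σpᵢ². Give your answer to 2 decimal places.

Total N = 7+14+19+27+10 = 77, so the proportions are 0.0909, 0.1818, 0.2468, 0.3506, 0.1299 (working shown to 4 dp, full precision carried).
D = 0.0909² + 0.1818² + 0.2468² + 0.3506² + 0.1299² = 0.0083 + 0.0331 + 0.0609 + 0.1230 + 0.0169 = 0.2420.
To 2 decimal places, D = 0.24.

0.24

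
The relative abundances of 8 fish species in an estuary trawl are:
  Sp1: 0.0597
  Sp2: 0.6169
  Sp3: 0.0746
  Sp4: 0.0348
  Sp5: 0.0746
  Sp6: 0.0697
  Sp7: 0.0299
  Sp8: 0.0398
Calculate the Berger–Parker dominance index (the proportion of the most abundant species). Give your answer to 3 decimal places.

The largest proportion is 0.6169, i.e. d = 0.617 to 3 decimal places.

0.617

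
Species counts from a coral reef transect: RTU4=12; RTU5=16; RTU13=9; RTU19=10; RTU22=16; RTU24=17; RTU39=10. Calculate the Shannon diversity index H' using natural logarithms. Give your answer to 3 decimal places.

1.916

Total N = 12+16+9+10+16+17+10 = 90, so the proportions are 0.13333, 0.17778, 0.1, 0.11111, 0.17778, 0.18889, 0.11111 (working shown to 5 dp, full precision carried).
Each pᵢ ln pᵢ term: 0.13333×(-2.01490)=-0.26865, 0.17778×(-1.72722)=-0.30706, 0.1×(-2.30259)=-0.23026, 0.11111×(-2.19722)=-0.24414, 0.17778×(-1.72722)=-0.30706, 0.18889×(-1.66660)=-0.31480, 0.11111×(-2.19722)=-0.24414.
Sum = -1.91611, so H' = 1.916.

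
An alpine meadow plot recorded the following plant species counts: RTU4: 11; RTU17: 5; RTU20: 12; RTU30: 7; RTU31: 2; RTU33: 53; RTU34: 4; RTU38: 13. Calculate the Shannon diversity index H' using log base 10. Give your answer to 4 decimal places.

0.6958

Total N = 11+5+12+7+2+53+4+13 = 107, so the proportions are 0.102804, 0.046729, 0.11215, 0.065421, 0.018692, 0.495327, 0.037383, 0.121495 (working shown to 6 dp, full precision carried).
Each pᵢ log₁₀ pᵢ term: 0.102804×(-0.987991)=-0.101569, 0.046729×(-1.330414)=-0.062169, 0.11215×(-0.950203)=-0.106565, 0.065421×(-1.184286)=-0.077477, 0.018692×(-1.728354)=-0.032306, 0.495327×(-0.305108)=-0.151128, 0.037383×(-1.427324)=-0.053358, 0.121495×(-0.915440)=-0.111222.
Sum = -0.695793, so H' = 0.6958.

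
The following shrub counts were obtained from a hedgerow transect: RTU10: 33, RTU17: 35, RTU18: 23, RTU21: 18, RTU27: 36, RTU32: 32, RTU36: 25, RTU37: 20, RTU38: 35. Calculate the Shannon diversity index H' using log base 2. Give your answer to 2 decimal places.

Total N = 33+35+23+18+36+32+25+20+35 = 257, so the proportions are 0.1284, 0.1362, 0.0895, 0.07, 0.1401, 0.1245, 0.0973, 0.0778, 0.1362 (working shown to 4 dp, full precision carried).
Each pᵢ log₂ pᵢ term: 0.1284×(-2.9612)=-0.3802, 0.1362×(-2.8763)=-0.3917, 0.0895×(-3.4821)=-0.3116, 0.07×(-3.8357)=-0.2686, 0.1401×(-2.8357)=-0.3972, 0.1245×(-3.0056)=-0.3742, 0.0973×(-3.3618)=-0.3270, 0.0778×(-3.6837)=-0.2867, 0.1362×(-2.8763)=-0.3917.
Sum = -3.1291, so H' = 3.13.

3.13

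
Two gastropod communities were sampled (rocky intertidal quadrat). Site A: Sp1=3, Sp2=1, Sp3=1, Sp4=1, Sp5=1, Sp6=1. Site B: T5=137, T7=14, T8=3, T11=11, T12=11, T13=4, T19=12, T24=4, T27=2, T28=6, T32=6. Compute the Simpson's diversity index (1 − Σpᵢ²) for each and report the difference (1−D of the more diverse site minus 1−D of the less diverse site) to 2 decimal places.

Site A: N=8, proportions 0.375, 0.125, 0.125, 0.125, 0.125, 0.125, giving 1−D = 0.7812 (working shown to 4 dp, full precision carried).
Site B: N=210, proportions 0.6524, 0.0667, 0.0143, 0.0524, 0.0524, 0.019, 0.0571, 0.019, 0.0095, 0.0286, 0.0286, giving 1−D = 0.5585.
Difference = |0.7812 − 0.5585| = 0.2227, i.e. 0.22 to 2 decimal places.

0.22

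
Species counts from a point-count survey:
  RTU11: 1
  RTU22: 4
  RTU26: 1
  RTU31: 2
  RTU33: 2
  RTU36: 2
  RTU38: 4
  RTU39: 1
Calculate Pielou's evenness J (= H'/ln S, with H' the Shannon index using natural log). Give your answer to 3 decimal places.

Total N = 1+4+1+2+2+2+4+1 = 17, so the proportions are 0.05882, 0.23529, 0.05882, 0.11765, 0.11765, 0.11765, 0.23529, 0.05882 (working shown to 5 dp, full precision carried).
H' = −Σ pᵢ ln pᵢ = −((-0.16666) + (-0.34045) + (-0.16666) + (-0.25177) + (-0.25177) + (-0.25177) + (-0.34045) + (-0.16666)) = 1.93620.
With S = 8 species, ln S = 2.07944, so J = 1.93620/2.07944 = 0.93112, i.e. 0.931 to 3 decimal places.

0.931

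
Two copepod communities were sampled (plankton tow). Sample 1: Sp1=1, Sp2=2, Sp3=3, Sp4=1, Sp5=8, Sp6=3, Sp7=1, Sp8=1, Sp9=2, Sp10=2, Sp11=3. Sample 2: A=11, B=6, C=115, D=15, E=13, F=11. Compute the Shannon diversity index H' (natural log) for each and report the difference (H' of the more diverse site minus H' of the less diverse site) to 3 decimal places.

Sample 1: N=27, proportions 0.03704, 0.07407, 0.11111, 0.03704, 0.2963, 0.11111, 0.03704, 0.03704, 0.07407, 0.07407, 0.11111, giving H' = 2.15947 (working shown to 5 dp, full precision carried).
Sample 2: N=171, proportions 0.06433, 0.03509, 0.67251, 0.08772, 0.07602, 0.06433, giving H' = 1.14671.
Difference = |2.15947 − 1.14671| = 1.01276, i.e. 1.013 to 3 decimal places.

1.013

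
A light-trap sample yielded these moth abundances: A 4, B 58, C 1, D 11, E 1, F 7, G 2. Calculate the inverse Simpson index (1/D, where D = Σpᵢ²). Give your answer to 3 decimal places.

Total N = 4+58+1+11+1+7+2 = 84, so the proportions are 0.047619, 0.690476, 0.011905, 0.130952, 0.011905, 0.083333, 0.02381 (working shown to 6 dp, full precision carried).
D = 0.047619² + 0.690476² + 0.011905² + 0.130952² + 0.011905² + 0.083333² + 0.02381² = 0.002268 + 0.476757 + 0.000142 + 0.017149 + 0.000142 + 0.006944 + 0.000567 = 0.503968.
So 1/D = 1.98425, i.e. 1.984 to 3 decimal places.

1.984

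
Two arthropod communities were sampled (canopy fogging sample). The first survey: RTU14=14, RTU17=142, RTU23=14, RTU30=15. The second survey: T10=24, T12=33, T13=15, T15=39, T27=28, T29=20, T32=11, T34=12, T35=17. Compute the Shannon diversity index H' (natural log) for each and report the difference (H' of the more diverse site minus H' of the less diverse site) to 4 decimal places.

1.3163

The first survey: N=185, proportions 0.075676, 0.767568, 0.075676, 0.081081, giving H' = 0.797427 (working shown to 6 dp, full precision carried).
The second survey: N=199, proportions 0.120603, 0.165829, 0.075377, 0.19598, 0.140704, 0.100503, 0.055276, 0.060302, 0.085427, giving H' = 2.113735.
Difference = |0.797427 − 2.113735| = 1.316308, i.e. 1.3163 to 4 decimal places.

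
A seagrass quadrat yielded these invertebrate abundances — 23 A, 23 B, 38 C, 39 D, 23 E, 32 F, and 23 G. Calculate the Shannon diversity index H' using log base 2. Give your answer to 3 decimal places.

Total N = 23+23+38+39+23+32+23 = 201, so the proportions are 0.11443, 0.11443, 0.18905, 0.19403, 0.11443, 0.1592, 0.11443 (working shown to 5 dp, full precision carried).
Each pᵢ log₂ pᵢ term: 0.11443×(-3.12749)=-0.35787, 0.11443×(-3.12749)=-0.35787, 0.18905×(-2.40312)=-0.45432, 0.19403×(-2.36565)=-0.45901, 0.11443×(-3.12749)=-0.35787, 0.1592×(-2.65105)=-0.42206, 0.11443×(-3.12749)=-0.35787.
Sum = -2.76687, so H' = 2.767.

2.767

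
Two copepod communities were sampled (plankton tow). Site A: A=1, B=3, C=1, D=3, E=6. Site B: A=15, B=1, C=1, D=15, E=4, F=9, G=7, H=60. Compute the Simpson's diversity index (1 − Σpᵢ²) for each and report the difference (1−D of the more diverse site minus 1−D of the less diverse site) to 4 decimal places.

Site A: N=14, proportions 0.071429, 0.214286, 0.071429, 0.214286, 0.428571, giving 1−D = 0.714286 (working shown to 6 dp, full precision carried).
Site B: N=112, proportions 0.133929, 0.008929, 0.008929, 0.133929, 0.035714, 0.080357, 0.0625, 0.535714, giving 1−D = 0.665338.
Difference = |0.714286 − 0.665338| = 0.048948, i.e. 0.0489 to 4 decimal places.

0.0489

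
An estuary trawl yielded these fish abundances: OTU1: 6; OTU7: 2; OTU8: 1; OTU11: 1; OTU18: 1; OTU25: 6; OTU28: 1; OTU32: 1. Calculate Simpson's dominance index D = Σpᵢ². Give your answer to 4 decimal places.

0.2244

Total N = 6+2+1+1+1+6+1+1 = 19, so the proportions are 0.315789, 0.105263, 0.052632, 0.052632, 0.052632, 0.315789, 0.052632, 0.052632 (working shown to 6 dp, full precision carried).
D = 0.315789² + 0.105263² + 0.052632² + 0.052632² + 0.052632² + 0.315789² + 0.052632² + 0.052632² = 0.099723 + 0.011080 + 0.002770 + 0.002770 + 0.002770 + 0.099723 + 0.002770 + 0.002770 = 0.224377.
To 4 decimal places, D = 0.2244.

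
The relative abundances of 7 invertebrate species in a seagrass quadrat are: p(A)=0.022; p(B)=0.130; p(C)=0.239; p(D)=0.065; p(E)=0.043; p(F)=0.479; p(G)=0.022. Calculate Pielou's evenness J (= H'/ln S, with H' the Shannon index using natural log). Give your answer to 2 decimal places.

0.74

H' = −Σ pᵢ ln pᵢ = −((-0.0840) + (-0.2652) + (-0.3421) + (-0.1777) + (-0.1353) + (-0.3526) + (-0.0840)) = 1.4408 (working shown to 4 dp, full precision carried).
With S = 7 species, ln S = 1.9459, so J = 1.4408/1.9459 = 0.7404, i.e. 0.74 to 2 decimal places.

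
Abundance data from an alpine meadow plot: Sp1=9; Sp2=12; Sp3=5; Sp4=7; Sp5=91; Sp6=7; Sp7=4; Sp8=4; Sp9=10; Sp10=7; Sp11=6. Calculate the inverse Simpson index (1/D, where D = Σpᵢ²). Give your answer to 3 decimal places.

Total N = 9+12+5+7+91+7+4+4+10+7+6 = 162, so the proportions are 0.055556, 0.074074, 0.030864, 0.04321, 0.561728, 0.04321, 0.024691, 0.024691, 0.061728, 0.04321, 0.037037 (working shown to 6 dp, full precision carried).
D = 0.055556² + 0.074074² + 0.030864² + 0.04321² + 0.561728² + 0.04321² + 0.024691² + 0.024691² + 0.061728² + 0.04321² + 0.037037² = 0.003086 + 0.005487 + 0.000953 + 0.001867 + 0.315539 + 0.001867 + 0.000610 + 0.000610 + 0.003810 + 0.001867 + 0.001372 = 0.337068.
So 1/D = 2.96676, i.e. 2.967 to 3 decimal places.

2.967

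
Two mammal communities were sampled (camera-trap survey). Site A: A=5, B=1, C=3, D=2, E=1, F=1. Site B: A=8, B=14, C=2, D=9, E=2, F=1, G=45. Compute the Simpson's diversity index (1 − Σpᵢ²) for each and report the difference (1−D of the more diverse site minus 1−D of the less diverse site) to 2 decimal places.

0.12

Site A: N=13, proportions 0.3846, 0.0769, 0.2308, 0.1538, 0.0769, 0.0769, giving 1−D = 0.7574 (working shown to 4 dp, full precision carried).
Site B: N=81, proportions 0.0988, 0.1728, 0.0247, 0.1111, 0.0247, 0.0123, 0.5556, giving 1−D = 0.6380.
Difference = |0.7574 − 0.6380| = 0.1194, i.e. 0.12 to 2 decimal places.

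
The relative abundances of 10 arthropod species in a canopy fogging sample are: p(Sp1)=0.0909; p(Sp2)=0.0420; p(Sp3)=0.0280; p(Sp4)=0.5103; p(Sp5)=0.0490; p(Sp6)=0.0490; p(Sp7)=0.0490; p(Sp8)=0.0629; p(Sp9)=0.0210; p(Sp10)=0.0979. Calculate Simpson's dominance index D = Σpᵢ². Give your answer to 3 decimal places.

0.292

D = 0.0909² + 0.042² + 0.028² + 0.5103² + 0.049² + 0.049² + 0.049² + 0.0629² + 0.021² + 0.0979² = 0.00826 + 0.00176 + 0.00078 + 0.26041 + 0.00240 + 0.00240 + 0.00240 + 0.00396 + 0.00044 + 0.00958 = 0.29240 (working shown to 5 dp, full precision carried).
To 3 decimal places, D = 0.292.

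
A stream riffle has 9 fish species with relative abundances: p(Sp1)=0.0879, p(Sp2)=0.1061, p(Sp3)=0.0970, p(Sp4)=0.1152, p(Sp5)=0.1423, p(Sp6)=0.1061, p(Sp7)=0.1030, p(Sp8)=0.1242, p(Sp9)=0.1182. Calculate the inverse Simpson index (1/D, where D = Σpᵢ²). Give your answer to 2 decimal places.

D = 0.0879² + 0.1061² + 0.097² + 0.1152² + 0.1423² + 0.1061² + 0.103² + 0.1242² + 0.1182² = 0.007726 + 0.011257 + 0.009409 + 0.013271 + 0.020249 + 0.011257 + 0.010609 + 0.015426 + 0.013971 = 0.113176 (working shown to 6 dp, full precision carried).
So 1/D = 8.8358, i.e. 8.84 to 2 decimal places.

8.84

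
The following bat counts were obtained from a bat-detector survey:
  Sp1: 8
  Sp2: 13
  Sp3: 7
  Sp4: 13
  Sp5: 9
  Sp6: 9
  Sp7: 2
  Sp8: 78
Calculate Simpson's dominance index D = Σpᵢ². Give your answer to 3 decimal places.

0.347

Total N = 8+13+7+13+9+9+2+78 = 139, so the proportions are 0.05755, 0.09353, 0.05036, 0.09353, 0.06475, 0.06475, 0.01439, 0.56115 (working shown to 5 dp, full precision carried).
D = 0.05755² + 0.09353² + 0.05036² + 0.09353² + 0.06475² + 0.06475² + 0.01439² + 0.56115² = 0.00331 + 0.00875 + 0.00254 + 0.00875 + 0.00419 + 0.00419 + 0.00021 + 0.31489 = 0.34682.
To 3 decimal places, D = 0.347.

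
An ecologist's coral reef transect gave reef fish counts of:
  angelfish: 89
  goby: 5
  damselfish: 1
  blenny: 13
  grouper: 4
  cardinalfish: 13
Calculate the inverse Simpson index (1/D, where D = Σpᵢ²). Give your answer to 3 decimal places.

Total N = 89+5+1+13+4+13 = 125, so the proportions are 0.712, 0.04, 0.008, 0.104, 0.032, 0.104 (working shown to 6 dp, full precision carried).
D = 0.712² + 0.04² + 0.008² + 0.104² + 0.032² + 0.104² = 0.506944 + 0.001600 + 0.000064 + 0.010816 + 0.001024 + 0.010816 = 0.531264.
So 1/D = 1.88230, i.e. 1.882 to 3 decimal places.

1.882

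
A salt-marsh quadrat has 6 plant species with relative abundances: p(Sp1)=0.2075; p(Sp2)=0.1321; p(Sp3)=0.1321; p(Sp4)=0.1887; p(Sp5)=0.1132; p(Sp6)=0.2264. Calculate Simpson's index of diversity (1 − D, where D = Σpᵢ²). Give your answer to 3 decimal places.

D = 0.2075² + 0.1321² + 0.1321² + 0.1887² + 0.1132² + 0.2264² = 0.04306 + 0.01745 + 0.01745 + 0.03561 + 0.01281 + 0.05126 = 0.17764 (working shown to 5 dp, full precision carried).
So 1 − D = 0.82236, i.e. 0.822 to 3 decimal places.

0.822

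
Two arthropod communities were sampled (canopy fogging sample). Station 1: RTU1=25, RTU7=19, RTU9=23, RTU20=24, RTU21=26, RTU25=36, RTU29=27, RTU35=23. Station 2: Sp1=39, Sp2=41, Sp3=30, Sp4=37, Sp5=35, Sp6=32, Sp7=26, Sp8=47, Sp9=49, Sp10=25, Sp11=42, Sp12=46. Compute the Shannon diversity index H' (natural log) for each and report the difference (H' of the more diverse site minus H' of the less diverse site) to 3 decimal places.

0.399

Station 1: N=203, proportions 0.12315, 0.0936, 0.1133, 0.11823, 0.12808, 0.17734, 0.133, 0.1133, giving H' = 2.06381 (working shown to 5 dp, full precision carried).
Station 2: N=449, proportions 0.08686, 0.09131, 0.06682, 0.08241, 0.07795, 0.07127, 0.05791, 0.10468, 0.10913, 0.05568, 0.09354, 0.10245, giving H' = 2.46325.
Difference = |2.06381 − 2.46325| = 0.39944, i.e. 0.399 to 3 decimal places.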